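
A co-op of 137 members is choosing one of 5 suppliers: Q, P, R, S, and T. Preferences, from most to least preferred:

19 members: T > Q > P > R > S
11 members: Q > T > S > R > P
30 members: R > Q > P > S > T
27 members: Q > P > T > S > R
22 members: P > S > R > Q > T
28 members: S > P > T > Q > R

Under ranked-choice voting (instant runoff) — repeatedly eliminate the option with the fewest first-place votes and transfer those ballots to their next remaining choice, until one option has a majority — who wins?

Q

Round 1: Q 38, P 22, R 30, S 28, T 19. Eliminate T.
Round 2: Q 57, P 22, R 30, S 28. Eliminate P.
Round 3: Q 57, R 30, S 50. Eliminate R.
Round 4: Q 87, S 50. Q has a majority.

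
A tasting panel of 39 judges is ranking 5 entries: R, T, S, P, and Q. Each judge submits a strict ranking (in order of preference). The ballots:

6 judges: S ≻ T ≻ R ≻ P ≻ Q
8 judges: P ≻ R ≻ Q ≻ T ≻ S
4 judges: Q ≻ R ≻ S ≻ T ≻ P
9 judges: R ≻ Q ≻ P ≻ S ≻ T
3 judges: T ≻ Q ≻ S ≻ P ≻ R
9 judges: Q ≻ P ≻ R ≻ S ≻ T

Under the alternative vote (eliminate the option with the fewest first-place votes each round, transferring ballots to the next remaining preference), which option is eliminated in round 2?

S

Round 1: R 9, T 3, S 6, P 8, Q 13. Eliminate T.
Round 2: R 9, S 6, P 8, Q 16. Eliminate S.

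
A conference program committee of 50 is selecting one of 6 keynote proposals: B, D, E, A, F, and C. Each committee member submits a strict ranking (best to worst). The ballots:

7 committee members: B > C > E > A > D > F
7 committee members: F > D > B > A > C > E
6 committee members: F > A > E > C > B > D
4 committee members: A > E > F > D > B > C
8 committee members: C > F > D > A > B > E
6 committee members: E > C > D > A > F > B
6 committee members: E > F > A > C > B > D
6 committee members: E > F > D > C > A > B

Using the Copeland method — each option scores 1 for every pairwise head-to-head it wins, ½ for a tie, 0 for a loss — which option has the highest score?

B: loses to D, E, A, F, and C → score 0.
D: beats B and A; loses to E, F, and C → score 2.
E: beats B, D, F, and C; ties A → score 4.5.
A: beats B; ties E; loses to D, F, and C → score 1.5.
F: beats B, D, A, and C; loses to E → score 4.
C: beats B, D, and A; loses to E and F → score 3.
E has the best pairwise record.

E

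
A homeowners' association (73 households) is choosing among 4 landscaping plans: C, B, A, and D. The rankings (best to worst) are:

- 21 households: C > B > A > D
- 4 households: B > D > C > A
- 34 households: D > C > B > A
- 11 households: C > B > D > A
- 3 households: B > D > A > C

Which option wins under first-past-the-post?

First-place votes: C 32, B 7, A 0, D 34.
D has the most first-place votes.

D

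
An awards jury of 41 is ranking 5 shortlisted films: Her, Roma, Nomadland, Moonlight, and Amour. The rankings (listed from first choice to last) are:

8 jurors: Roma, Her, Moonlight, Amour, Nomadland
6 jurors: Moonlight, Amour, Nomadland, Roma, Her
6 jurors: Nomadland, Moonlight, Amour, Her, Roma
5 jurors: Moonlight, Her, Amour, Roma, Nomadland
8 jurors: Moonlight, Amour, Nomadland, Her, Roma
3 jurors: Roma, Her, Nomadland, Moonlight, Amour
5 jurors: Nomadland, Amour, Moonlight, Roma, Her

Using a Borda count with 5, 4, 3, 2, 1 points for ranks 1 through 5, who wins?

Her: 8·4 + 6·1 + 6·2 + 5·4 + 8·2 + 3·4 + 5·1 = 103
Roma: 8·5 + 6·2 + 6·1 + 5·2 + 8·1 + 3·5 + 5·2 = 101
Nomadland: 8·1 + 6·3 + 6·5 + 5·1 + 8·3 + 3·3 + 5·5 = 119
Moonlight: 8·3 + 6·5 + 6·4 + 5·5 + 8·5 + 3·2 + 5·3 = 164
Amour: 8·2 + 6·4 + 6·3 + 5·3 + 8·4 + 3·1 + 5·4 = 128
Moonlight has the highest Borda score (164).

Moonlight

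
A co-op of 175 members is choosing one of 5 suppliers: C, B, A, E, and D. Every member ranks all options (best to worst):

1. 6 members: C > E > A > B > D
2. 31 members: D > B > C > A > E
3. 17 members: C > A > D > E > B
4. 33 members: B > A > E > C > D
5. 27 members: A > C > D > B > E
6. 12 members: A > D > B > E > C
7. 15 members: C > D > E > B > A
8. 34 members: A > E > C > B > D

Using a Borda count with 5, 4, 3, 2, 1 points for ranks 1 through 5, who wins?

A

C: 6·5 + 31·3 + 17·5 + 33·2 + 27·4 + 12·1 + 15·5 + 34·3 = 571
B: 6·2 + 31·4 + 17·1 + 33·5 + 27·2 + 12·3 + 15·2 + 34·2 = 506
A: 6·3 + 31·2 + 17·4 + 33·4 + 27·5 + 12·5 + 15·1 + 34·5 = 660
E: 6·4 + 31·1 + 17·2 + 33·3 + 27·1 + 12·2 + 15·3 + 34·4 = 420
D: 6·1 + 31·5 + 17·3 + 33·1 + 27·3 + 12·4 + 15·4 + 34·1 = 468
A has the highest Borda score (660).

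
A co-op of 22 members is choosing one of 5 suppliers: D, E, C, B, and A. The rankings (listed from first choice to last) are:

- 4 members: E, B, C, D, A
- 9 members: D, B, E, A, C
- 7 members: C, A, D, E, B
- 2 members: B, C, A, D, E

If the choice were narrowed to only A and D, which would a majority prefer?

D

Voters preferring A to D: 9; preferring D to A: 13.
D wins the head-to-head.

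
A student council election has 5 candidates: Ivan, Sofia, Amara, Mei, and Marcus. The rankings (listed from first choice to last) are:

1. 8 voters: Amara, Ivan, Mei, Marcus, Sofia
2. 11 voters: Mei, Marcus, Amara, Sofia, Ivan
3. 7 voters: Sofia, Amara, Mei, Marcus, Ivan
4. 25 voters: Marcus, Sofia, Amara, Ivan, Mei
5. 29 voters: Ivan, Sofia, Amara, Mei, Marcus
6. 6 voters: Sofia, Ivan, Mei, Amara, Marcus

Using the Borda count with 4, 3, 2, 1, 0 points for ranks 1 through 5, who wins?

Ivan: 8·3 + 11·0 + 7·0 + 25·1 + 29·4 + 6·3 = 183
Sofia: 8·0 + 11·1 + 7·4 + 25·3 + 29·3 + 6·4 = 225
Amara: 8·4 + 11·2 + 7·3 + 25·2 + 29·2 + 6·1 = 189
Mei: 8·2 + 11·4 + 7·2 + 25·0 + 29·1 + 6·2 = 115
Marcus: 8·1 + 11·3 + 7·1 + 25·4 + 29·0 + 6·0 = 148
Sofia has the highest Borda score (225).

Sofia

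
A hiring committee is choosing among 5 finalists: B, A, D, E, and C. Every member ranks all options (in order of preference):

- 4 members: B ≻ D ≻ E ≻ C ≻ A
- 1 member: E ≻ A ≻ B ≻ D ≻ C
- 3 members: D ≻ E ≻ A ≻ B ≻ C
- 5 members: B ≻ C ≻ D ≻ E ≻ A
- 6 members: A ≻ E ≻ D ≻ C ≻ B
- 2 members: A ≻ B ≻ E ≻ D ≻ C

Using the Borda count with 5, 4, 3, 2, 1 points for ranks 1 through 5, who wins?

B: 4·5 + 1·3 + 3·2 + 5·5 + 6·1 + 2·4 = 68
A: 4·1 + 1·4 + 3·3 + 5·1 + 6·5 + 2·5 = 62
D: 4·4 + 1·2 + 3·5 + 5·3 + 6·3 + 2·2 = 70
E: 4·3 + 1·5 + 3·4 + 5·2 + 6·4 + 2·3 = 69
C: 4·2 + 1·1 + 3·1 + 5·4 + 6·2 + 2·1 = 46
D has the highest Borda score (70).

D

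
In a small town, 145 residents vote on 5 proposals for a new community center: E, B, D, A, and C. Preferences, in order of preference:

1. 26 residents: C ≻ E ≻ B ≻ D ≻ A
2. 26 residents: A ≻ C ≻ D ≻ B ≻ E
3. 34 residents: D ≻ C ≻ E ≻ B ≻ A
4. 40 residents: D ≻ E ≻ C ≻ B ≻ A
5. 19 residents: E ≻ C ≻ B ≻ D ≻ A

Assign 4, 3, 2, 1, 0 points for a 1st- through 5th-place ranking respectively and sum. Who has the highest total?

C

E: 26·3 + 26·0 + 34·2 + 40·3 + 19·4 = 342
B: 26·2 + 26·1 + 34·1 + 40·1 + 19·2 = 190
D: 26·1 + 26·2 + 34·4 + 40·4 + 19·1 = 393
A: 26·0 + 26·4 + 34·0 + 40·0 + 19·0 = 104
C: 26·4 + 26·3 + 34·3 + 40·2 + 19·3 = 421
C has the highest Borda score (421).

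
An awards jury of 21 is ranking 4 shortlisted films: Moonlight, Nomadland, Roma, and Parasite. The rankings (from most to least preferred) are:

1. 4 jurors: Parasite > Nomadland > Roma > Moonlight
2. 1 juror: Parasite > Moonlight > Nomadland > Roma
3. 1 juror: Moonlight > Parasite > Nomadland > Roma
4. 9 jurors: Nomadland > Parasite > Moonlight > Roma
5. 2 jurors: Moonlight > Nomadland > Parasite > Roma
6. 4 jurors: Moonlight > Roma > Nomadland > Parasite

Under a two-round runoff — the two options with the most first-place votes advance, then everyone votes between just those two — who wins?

Nomadland

Round 1 first-place votes: Moonlight 7, Nomadland 9, Roma 0, Parasite 5.
Nomadland and Moonlight advance.
Runoff: Nomadland is preferred to Moonlight by 13 voters; Moonlight by 8.
Nomadland wins the runoff.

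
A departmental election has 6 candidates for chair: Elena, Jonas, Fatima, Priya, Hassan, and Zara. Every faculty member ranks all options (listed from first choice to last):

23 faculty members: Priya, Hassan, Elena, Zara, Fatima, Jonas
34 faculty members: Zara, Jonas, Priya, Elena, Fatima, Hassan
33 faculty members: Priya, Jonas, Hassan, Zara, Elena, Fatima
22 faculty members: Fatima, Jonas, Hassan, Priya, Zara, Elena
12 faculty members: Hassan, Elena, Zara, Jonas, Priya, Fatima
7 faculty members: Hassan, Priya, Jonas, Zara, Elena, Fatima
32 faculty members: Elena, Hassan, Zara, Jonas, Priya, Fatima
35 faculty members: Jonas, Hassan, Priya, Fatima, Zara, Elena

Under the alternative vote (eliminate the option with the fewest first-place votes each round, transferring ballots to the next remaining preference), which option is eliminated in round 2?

Fatima

Round 1: Elena 32, Jonas 35, Fatima 22, Priya 56, Hassan 19, Zara 34. Eliminate Hassan.
Round 2: Elena 44, Jonas 35, Fatima 22, Priya 63, Zara 34. Eliminate Fatima.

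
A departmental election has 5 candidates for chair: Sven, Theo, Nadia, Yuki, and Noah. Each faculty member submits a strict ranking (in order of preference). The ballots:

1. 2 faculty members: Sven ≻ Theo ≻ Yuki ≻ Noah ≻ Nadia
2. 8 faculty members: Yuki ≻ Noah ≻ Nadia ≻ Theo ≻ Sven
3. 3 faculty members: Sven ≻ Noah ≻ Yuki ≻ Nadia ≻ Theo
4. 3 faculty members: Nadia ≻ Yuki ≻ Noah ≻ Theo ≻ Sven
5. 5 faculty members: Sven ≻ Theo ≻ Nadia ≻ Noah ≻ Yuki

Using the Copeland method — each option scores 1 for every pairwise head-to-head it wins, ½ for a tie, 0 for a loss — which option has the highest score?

Yuki

Sven: loses to Theo, Nadia, Yuki, and Noah → score 0.
Theo: beats Sven; loses to Nadia, Yuki, and Noah → score 1.
Nadia: beats Sven and Theo; loses to Yuki and Noah → score 2.
Yuki: beats Sven, Theo, Nadia, and Noah → score 4.
Noah: beats Sven, Theo, and Nadia; loses to Yuki → score 3.
Yuki has the best pairwise record.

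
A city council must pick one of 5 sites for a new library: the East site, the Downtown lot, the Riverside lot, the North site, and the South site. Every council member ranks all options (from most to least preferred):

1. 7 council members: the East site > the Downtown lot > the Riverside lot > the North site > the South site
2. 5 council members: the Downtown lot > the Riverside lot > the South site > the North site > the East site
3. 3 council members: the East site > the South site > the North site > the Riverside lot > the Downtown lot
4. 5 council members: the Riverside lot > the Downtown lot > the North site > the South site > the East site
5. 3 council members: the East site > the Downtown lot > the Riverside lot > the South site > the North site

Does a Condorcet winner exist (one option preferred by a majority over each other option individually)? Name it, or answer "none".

the East site vs the Downtown lot: 13–10 for the East site.
the East site vs the Riverside lot: 13–10 for the East site.
the East site vs the North site: 13–10 for the East site.
the East site vs the South site: 13–10 for the East site.
the East site beats every other option head-to-head.

the East site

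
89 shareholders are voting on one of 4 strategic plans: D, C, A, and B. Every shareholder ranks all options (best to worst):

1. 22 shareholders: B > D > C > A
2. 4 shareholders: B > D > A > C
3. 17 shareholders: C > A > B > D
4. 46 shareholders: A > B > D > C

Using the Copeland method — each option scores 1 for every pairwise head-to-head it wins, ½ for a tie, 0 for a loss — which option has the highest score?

A

D: beats C; loses to A and B → score 1.
C: loses to D, A, and B → score 0.
A: beats D, C, and B → score 3.
B: beats D and C; loses to A → score 2.
A has the best pairwise record.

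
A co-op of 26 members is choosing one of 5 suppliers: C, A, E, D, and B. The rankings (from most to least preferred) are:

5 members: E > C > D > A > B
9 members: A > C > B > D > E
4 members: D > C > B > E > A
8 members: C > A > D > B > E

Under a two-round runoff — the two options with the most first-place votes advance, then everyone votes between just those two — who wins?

C

Round 1 first-place votes: C 8, A 9, E 5, D 4, B 0.
A and C advance.
Runoff: A is preferred to C by 9 voters; C by 17.
C wins the runoff.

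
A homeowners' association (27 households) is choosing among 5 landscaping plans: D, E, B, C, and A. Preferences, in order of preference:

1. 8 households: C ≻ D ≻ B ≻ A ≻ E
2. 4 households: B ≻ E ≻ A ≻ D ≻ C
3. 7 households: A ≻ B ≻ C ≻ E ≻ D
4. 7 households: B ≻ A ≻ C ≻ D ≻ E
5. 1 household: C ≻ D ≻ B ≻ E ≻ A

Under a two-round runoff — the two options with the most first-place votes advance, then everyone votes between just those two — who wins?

Round 1 first-place votes: D 0, E 0, B 11, C 9, A 7.
B and C advance.
Runoff: B is preferred to C by 18 voters; C by 9.
B wins the runoff.

B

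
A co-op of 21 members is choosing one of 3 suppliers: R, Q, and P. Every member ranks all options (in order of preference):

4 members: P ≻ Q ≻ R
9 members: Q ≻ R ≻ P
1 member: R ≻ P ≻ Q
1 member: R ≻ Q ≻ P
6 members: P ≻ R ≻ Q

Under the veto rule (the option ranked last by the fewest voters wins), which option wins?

R

Last-place votes: R 4, Q 7, P 10.
R is ranked last by the fewest voters, so R wins.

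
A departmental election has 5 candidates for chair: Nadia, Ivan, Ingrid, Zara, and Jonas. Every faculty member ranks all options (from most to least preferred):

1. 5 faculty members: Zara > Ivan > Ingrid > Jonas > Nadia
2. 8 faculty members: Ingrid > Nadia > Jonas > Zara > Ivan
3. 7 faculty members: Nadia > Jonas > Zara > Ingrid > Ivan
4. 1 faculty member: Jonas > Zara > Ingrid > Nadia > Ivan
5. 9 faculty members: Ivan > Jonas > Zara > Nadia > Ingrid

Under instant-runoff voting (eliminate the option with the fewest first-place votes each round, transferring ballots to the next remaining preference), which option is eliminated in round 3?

Nadia

Round 1: Nadia 7, Ivan 9, Ingrid 8, Zara 5, Jonas 1. Eliminate Jonas.
Round 2: Nadia 7, Ivan 9, Ingrid 8, Zara 6. Eliminate Zara.
Round 3: Nadia 7, Ivan 14, Ingrid 9. Eliminate Nadia.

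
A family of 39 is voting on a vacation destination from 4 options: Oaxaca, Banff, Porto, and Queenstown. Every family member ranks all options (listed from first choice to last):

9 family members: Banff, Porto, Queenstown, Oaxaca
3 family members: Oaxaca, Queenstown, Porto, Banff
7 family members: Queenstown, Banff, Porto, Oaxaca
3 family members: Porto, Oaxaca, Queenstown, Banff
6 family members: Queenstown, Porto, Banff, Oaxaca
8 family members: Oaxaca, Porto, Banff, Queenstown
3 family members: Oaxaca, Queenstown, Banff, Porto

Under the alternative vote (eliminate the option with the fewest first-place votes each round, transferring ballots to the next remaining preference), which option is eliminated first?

Round 1: Oaxaca 14, Banff 9, Porto 3, Queenstown 13. Eliminate Porto.

Porto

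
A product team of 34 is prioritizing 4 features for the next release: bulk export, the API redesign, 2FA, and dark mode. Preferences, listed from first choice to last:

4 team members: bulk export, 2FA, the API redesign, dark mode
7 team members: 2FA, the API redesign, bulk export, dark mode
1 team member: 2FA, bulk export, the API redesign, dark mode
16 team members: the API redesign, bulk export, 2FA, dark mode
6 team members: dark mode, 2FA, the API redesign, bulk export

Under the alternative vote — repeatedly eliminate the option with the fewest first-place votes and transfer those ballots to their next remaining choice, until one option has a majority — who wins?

Round 1: bulk export 4, the API redesign 16, 2FA 8, dark mode 6. Eliminate bulk export.
Round 2: the API redesign 16, 2FA 12, dark mode 6. Eliminate dark mode.
Round 3: the API redesign 16, 2FA 18. 2FA has a majority.

2FA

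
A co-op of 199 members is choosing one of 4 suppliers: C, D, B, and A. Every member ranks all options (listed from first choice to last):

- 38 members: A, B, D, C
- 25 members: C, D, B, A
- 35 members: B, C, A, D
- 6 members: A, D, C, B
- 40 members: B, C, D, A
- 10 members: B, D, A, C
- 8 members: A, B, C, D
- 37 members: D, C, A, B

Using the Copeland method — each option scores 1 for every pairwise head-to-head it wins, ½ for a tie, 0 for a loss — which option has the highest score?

B

C: beats D and A; loses to B → score 2.
D: beats A; loses to C and B → score 1.
B: beats C, D, and A → score 3.
A: loses to C, D, and B → score 0.
B has the best pairwise record.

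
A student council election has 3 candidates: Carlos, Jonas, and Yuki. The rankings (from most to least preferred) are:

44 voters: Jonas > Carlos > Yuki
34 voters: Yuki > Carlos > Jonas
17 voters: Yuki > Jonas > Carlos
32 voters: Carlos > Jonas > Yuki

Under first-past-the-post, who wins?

First-place votes: Carlos 32, Jonas 44, Yuki 51.
Yuki has the most first-place votes.

Yuki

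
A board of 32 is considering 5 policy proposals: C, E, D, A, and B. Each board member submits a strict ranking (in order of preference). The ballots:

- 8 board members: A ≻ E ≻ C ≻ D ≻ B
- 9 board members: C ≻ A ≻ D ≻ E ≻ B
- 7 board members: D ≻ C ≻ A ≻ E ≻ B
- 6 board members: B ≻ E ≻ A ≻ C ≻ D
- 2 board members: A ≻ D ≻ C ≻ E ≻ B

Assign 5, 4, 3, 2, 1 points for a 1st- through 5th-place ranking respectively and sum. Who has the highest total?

C: 8·3 + 9·5 + 7·4 + 6·2 + 2·3 = 115
E: 8·4 + 9·2 + 7·2 + 6·4 + 2·2 = 92
D: 8·2 + 9·3 + 7·5 + 6·1 + 2·4 = 92
A: 8·5 + 9·4 + 7·3 + 6·3 + 2·5 = 125
B: 8·1 + 9·1 + 7·1 + 6·5 + 2·1 = 56
A has the highest Borda score (125).

A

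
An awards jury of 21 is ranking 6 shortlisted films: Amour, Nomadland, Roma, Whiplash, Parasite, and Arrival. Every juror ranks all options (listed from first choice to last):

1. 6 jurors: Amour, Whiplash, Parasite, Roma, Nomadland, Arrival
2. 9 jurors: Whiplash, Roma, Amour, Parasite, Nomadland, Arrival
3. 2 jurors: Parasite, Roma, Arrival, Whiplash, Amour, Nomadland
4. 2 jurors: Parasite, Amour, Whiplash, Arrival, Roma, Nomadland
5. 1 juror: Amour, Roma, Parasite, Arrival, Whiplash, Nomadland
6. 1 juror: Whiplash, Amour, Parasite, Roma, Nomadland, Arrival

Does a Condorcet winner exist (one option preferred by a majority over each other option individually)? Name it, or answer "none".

Whiplash vs Amour: 12–9 for Whiplash.
Whiplash vs Nomadland: 21–0 for Whiplash.
Whiplash vs Roma: 18–3 for Whiplash.
Whiplash vs Parasite: 16–5 for Whiplash.
Whiplash vs Arrival: 18–3 for Whiplash.
Whiplash beats every other option head-to-head.

Whiplash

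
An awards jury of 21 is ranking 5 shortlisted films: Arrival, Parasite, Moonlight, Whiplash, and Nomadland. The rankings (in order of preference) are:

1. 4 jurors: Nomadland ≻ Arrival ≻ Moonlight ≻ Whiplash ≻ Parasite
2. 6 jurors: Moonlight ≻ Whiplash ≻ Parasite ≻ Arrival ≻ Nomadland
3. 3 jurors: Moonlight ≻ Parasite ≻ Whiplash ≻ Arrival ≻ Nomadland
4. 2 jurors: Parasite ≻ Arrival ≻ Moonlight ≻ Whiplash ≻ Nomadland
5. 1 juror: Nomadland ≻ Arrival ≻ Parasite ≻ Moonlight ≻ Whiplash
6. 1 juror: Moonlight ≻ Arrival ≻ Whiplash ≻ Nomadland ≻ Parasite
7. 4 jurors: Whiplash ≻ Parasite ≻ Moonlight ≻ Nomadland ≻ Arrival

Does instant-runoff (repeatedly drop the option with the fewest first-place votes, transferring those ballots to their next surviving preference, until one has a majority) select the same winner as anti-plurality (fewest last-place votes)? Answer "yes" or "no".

yes

Instant-runoff — R1 Arrival 0, Parasite 2, Moonlight 10, Whiplash 4, Nomadland 5 (Arrival out); R2 Parasite 2, Moonlight 10, Whiplash 4, Nomadland 5 (Parasite out); R3 Moonlight 12, Whiplash 4, Nomadland 5 (Moonlight winner). Winner: Moonlight.
Anti-plurality — last-place votes: Arrival 4, Parasite 5, Moonlight 0, Whiplash 1, Nomadland 11. Winner: Moonlight.
The two methods agree.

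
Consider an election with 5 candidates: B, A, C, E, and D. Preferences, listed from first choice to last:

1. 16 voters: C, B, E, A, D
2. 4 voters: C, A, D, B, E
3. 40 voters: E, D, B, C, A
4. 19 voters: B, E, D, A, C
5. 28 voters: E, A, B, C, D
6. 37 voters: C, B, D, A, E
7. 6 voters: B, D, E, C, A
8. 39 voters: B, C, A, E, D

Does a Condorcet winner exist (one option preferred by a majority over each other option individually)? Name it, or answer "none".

B

B vs A: 157–32 for B.
B vs C: 132–57 for B.
B vs E: 121–68 for B.
B vs D: 145–44 for B.
B beats every other option head-to-head.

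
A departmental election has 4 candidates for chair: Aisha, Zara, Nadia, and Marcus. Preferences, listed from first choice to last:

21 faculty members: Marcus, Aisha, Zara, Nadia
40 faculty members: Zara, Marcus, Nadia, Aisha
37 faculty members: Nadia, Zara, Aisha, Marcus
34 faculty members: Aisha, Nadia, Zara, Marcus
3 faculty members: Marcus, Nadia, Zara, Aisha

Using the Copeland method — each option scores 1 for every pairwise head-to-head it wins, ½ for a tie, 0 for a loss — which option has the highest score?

Nadia

Aisha: beats Marcus; loses to Zara and Nadia → score 1.
Zara: beats Aisha and Marcus; loses to Nadia → score 2.
Nadia: beats Aisha, Zara, and Marcus → score 3.
Marcus: loses to Aisha, Zara, and Nadia → score 0.
Nadia has the best pairwise record.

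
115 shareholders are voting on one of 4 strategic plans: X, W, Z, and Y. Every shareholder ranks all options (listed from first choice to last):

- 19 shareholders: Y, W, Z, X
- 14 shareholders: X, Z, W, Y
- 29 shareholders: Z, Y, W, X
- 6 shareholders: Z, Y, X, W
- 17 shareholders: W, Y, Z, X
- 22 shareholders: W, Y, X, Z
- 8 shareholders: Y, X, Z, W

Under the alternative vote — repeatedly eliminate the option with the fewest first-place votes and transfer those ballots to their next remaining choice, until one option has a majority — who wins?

Round 1: X 14, W 39, Z 35, Y 27. Eliminate X.
Round 2: W 39, Z 49, Y 27. Eliminate Y.
Round 3: W 58, Z 57. W has a majority.

W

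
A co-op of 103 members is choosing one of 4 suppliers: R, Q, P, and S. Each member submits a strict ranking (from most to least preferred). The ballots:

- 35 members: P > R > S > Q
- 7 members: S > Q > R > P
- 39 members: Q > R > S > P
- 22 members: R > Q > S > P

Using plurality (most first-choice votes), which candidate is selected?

Q

First-place votes: R 22, Q 39, P 35, S 7.
Q has the most first-place votes.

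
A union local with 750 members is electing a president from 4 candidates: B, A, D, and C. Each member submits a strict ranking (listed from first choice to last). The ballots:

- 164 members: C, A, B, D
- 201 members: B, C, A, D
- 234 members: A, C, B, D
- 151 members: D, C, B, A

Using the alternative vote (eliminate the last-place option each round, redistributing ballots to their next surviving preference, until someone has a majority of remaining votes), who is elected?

Round 1: B 201, A 234, D 151, C 164. Eliminate D.
Round 2: B 201, A 234, C 315. Eliminate B.
Round 3: A 234, C 516. C has a majority.

C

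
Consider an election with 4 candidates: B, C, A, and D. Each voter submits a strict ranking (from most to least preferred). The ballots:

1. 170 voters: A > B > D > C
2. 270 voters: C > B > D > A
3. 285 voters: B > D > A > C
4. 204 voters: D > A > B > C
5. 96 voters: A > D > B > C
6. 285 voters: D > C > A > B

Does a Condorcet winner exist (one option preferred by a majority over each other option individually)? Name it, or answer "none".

none

Checking pairwise contests:
A beats B 755–555.
B beats C 755–555.
D beats A 1044–266.
B beats D 725–585.
Every option loses at least one head-to-head, so there is no Condorcet winner.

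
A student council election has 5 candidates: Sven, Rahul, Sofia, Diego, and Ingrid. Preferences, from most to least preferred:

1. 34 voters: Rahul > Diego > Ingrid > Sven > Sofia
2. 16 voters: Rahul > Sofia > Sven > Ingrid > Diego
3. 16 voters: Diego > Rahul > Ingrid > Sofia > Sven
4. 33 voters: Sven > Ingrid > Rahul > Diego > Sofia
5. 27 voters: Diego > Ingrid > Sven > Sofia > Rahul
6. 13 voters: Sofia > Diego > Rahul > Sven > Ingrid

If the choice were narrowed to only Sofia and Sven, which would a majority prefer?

Voters preferring Sofia to Sven: 45; preferring Sven to Sofia: 94.
Sven wins the head-to-head.

Sven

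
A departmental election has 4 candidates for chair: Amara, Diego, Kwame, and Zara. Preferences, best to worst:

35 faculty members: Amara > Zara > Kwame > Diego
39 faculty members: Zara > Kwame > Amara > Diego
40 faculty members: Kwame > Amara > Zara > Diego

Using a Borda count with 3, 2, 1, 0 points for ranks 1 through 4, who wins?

Amara: 35·3 + 39·1 + 40·2 = 224
Diego: 35·0 + 39·0 + 40·0 = 0
Kwame: 35·1 + 39·2 + 40·3 = 233
Zara: 35·2 + 39·3 + 40·1 = 227
Kwame has the highest Borda score (233).

Kwame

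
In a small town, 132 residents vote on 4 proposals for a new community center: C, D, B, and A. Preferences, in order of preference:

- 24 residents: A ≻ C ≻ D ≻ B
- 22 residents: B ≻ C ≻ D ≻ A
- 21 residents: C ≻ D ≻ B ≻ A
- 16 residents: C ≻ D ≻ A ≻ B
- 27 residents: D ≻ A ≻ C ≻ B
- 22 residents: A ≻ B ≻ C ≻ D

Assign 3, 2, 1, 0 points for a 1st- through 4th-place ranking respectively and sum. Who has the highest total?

C

C: 24·2 + 22·2 + 21·3 + 16·3 + 27·1 + 22·1 = 252
D: 24·1 + 22·1 + 21·2 + 16·2 + 27·3 + 22·0 = 201
B: 24·0 + 22·3 + 21·1 + 16·0 + 27·0 + 22·2 = 131
A: 24·3 + 22·0 + 21·0 + 16·1 + 27·2 + 22·3 = 208
C has the highest Borda score (252).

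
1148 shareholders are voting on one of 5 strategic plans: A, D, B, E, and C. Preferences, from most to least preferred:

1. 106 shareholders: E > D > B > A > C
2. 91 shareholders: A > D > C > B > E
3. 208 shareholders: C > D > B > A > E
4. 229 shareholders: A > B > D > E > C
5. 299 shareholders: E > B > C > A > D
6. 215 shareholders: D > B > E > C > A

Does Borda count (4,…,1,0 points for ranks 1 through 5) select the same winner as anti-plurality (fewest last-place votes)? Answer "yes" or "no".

Borda — scores: A 1893, D 2533, B 2948, E 2279, C 1827. Winner: B.
Anti-plurality — last-place votes: A 215, D 299, B 0, E 299, C 335. Winner: B.
The two methods agree.

yes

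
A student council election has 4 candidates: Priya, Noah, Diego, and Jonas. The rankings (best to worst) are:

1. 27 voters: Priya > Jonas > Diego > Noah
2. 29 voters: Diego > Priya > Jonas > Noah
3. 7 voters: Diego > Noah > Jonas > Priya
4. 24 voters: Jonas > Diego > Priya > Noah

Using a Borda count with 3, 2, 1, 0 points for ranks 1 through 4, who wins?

Diego

Priya: 27·3 + 29·2 + 7·0 + 24·1 = 163
Noah: 27·0 + 29·0 + 7·2 + 24·0 = 14
Diego: 27·1 + 29·3 + 7·3 + 24·2 = 183
Jonas: 27·2 + 29·1 + 7·1 + 24·3 = 162
Diego has the highest Borda score (183).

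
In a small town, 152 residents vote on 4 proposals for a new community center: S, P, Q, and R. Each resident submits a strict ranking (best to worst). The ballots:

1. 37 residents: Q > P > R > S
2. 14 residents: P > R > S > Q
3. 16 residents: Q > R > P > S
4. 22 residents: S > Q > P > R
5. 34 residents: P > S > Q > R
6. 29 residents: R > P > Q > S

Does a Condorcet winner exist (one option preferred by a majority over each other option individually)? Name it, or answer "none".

P

P vs S: 130–22 for P.
P vs Q: 77–75 for P.
P vs R: 107–45 for P.
P beats every other option head-to-head.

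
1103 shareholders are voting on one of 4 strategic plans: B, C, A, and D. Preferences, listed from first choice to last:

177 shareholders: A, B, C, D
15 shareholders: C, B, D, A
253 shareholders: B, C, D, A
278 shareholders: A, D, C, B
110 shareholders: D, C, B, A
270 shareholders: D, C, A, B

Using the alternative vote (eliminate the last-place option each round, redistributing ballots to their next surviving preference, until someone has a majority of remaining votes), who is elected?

Round 1: B 253, C 15, A 455, D 380. Eliminate C.
Round 2: B 268, A 455, D 380. Eliminate B.
Round 3: A 455, D 648. D has a majority.

D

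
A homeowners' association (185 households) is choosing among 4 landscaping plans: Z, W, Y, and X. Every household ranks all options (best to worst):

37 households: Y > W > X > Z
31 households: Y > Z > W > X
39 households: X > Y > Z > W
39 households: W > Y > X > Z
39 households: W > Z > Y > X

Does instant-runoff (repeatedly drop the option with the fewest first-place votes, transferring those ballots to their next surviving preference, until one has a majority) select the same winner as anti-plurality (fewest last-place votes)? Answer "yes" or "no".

yes

Instant-runoff — R1 Z 0, W 78, Y 68, X 39 (Z out); R2 W 78, Y 68, X 39 (X out); R3 W 78, Y 107 (Y winner). Winner: Y.
Anti-plurality — last-place votes: Z 76, W 39, Y 0, X 70. Winner: Y.
The two methods agree.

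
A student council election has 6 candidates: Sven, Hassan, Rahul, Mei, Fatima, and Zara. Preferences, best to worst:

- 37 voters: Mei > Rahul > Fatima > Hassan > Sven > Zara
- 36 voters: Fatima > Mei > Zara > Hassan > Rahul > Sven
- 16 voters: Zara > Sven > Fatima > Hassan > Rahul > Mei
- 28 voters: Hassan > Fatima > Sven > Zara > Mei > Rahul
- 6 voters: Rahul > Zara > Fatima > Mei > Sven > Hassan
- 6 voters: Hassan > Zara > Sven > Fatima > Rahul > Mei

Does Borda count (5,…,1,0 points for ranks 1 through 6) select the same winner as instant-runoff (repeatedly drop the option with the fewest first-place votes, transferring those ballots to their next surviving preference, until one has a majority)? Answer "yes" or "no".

yes

Borda — scores: Sven 209, Hassan 348, Rahul 236, Mei 369, Fatima 481, Zara 292. Winner: Fatima.
Instant-runoff — R1 Sven 0, Hassan 34, Rahul 6, Mei 37, Fatima 36, Zara 16 (Sven out); R2 Hassan 34, Rahul 6, Mei 37, Fatima 36, Zara 16 (Rahul out); R3 Hassan 34, Mei 37, Fatima 36, Zara 22 (Zara out); R4 Hassan 34, Mei 37, Fatima 58 (Hassan out); R5 Mei 37, Fatima 92 (Fatima winner). Winner: Fatima.
The two methods agree.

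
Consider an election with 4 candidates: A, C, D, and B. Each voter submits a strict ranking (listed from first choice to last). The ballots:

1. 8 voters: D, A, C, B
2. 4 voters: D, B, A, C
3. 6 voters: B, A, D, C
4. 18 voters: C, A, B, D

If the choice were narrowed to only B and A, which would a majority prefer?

Voters preferring B to A: 10; preferring A to B: 26.
A wins the head-to-head.

A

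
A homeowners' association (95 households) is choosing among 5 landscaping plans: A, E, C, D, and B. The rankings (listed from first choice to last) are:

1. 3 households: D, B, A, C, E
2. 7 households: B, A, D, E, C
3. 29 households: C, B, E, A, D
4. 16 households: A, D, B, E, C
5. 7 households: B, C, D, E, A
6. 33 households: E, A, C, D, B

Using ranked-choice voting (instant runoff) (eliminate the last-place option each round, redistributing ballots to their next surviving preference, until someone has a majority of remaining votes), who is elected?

B

Round 1: A 16, E 33, C 29, D 3, B 14. Eliminate D.
Round 2: A 16, E 33, C 29, B 17. Eliminate A.
Round 3: E 33, C 29, B 33. Eliminate C.
Round 4: E 33, B 62. B has a majority.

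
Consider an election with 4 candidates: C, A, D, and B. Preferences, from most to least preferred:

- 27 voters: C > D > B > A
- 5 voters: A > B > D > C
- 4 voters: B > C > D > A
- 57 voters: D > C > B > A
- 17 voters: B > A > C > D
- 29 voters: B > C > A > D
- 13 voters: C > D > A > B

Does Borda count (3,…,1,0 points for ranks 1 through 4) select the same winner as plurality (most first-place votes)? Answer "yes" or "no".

no

Borda — scores: C 317, A 91, D 260, B 244. Winner: C.
Plurality — first-place votes: C 40, A 5, D 57, B 50. Winner: D.
The two methods disagree.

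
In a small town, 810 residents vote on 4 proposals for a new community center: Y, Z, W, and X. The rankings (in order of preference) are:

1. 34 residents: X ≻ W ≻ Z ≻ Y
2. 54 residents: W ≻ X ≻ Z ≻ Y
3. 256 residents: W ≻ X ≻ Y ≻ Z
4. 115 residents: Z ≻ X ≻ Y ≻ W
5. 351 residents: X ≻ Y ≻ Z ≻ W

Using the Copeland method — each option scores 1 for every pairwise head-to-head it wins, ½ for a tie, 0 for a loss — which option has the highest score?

X

Y: beats Z and W; loses to X → score 2.
Z: beats W; loses to Y and X → score 1.
W: loses to Y, Z, and X → score 0.
X: beats Y, Z, and W → score 3.
X has the best pairwise record.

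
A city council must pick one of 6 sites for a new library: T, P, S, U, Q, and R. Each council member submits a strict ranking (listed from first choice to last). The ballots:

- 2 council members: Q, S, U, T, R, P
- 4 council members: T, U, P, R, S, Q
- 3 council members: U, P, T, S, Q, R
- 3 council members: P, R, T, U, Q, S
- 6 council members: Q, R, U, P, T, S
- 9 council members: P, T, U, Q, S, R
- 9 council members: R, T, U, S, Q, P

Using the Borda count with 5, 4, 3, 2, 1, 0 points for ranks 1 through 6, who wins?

T: 2·2 + 4·5 + 3·3 + 3·3 + 6·1 + 9·4 + 9·4 = 120
P: 2·0 + 4·3 + 3·4 + 3·5 + 6·2 + 9·5 + 9·0 = 96
S: 2·4 + 4·1 + 3·2 + 3·0 + 6·0 + 9·1 + 9·2 = 45
U: 2·3 + 4·4 + 3·5 + 3·2 + 6·3 + 9·3 + 9·3 = 115
Q: 2·5 + 4·0 + 3·1 + 3·1 + 6·5 + 9·2 + 9·1 = 73
R: 2·1 + 4·2 + 3·0 + 3·4 + 6·4 + 9·0 + 9·5 = 91
T has the highest Borda score (120).

T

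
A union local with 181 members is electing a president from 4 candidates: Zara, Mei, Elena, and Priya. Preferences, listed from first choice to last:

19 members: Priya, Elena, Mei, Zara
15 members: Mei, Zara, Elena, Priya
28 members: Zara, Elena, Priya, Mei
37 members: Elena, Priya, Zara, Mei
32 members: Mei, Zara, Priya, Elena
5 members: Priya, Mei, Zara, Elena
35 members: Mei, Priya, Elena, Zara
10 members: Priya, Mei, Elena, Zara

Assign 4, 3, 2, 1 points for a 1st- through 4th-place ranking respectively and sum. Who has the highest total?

Zara: 19·1 + 15·3 + 28·4 + 37·2 + 32·3 + 5·2 + 35·1 + 10·1 = 401
Mei: 19·2 + 15·4 + 28·1 + 37·1 + 32·4 + 5·3 + 35·4 + 10·3 = 476
Elena: 19·3 + 15·2 + 28·3 + 37·4 + 32·1 + 5·1 + 35·2 + 10·2 = 446
Priya: 19·4 + 15·1 + 28·2 + 37·3 + 32·2 + 5·4 + 35·3 + 10·4 = 487
Priya has the highest Borda score (487).

Priya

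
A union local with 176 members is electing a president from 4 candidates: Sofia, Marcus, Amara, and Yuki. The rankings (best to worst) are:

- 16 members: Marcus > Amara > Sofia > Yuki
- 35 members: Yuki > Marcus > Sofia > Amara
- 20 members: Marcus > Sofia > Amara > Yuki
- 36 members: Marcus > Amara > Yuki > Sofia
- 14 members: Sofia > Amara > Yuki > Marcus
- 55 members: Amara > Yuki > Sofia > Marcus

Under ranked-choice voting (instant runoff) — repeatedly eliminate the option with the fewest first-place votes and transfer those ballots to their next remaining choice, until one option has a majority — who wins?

Round 1: Sofia 14, Marcus 72, Amara 55, Yuki 35. Eliminate Sofia.
Round 2: Marcus 72, Amara 69, Yuki 35. Eliminate Yuki.
Round 3: Marcus 107, Amara 69. Marcus has a majority.

Marcus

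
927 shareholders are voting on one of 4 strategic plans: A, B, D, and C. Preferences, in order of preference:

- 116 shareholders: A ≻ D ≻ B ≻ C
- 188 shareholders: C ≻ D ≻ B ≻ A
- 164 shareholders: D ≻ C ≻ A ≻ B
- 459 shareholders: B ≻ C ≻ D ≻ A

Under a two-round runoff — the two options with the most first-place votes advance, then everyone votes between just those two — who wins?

Round 1 first-place votes: A 116, B 459, D 164, C 188.
B and C advance.
Runoff: B is preferred to C by 575 voters; C by 352.
B wins the runoff.

B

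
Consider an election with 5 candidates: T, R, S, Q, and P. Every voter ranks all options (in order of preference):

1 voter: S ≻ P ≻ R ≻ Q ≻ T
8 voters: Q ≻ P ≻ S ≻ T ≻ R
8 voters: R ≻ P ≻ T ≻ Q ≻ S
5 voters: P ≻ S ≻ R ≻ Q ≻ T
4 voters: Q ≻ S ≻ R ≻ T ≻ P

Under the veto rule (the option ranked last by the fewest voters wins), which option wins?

Q

Last-place votes: T 6, R 8, S 8, Q 0, P 4.
Q is ranked last by the fewest voters, so Q wins.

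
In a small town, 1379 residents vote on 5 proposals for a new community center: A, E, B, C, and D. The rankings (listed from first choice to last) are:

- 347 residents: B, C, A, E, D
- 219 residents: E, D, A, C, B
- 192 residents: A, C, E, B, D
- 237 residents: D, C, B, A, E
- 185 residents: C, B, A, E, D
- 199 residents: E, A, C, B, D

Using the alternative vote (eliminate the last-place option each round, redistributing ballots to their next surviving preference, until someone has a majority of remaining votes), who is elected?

B

Round 1: A 192, E 418, B 347, C 185, D 237. Eliminate C.
Round 2: A 192, E 418, B 532, D 237. Eliminate A.
Round 3: E 610, B 532, D 237. Eliminate D.
Round 4: E 610, B 769. B has a majority.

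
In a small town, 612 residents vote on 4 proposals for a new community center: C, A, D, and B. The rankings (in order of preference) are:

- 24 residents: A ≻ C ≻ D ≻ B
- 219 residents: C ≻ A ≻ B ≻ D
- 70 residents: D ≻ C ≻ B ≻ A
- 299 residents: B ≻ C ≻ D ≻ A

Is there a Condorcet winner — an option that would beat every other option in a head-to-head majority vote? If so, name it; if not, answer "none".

C vs A: 588–24 for C.
C vs D: 542–70 for C.
C vs B: 313–299 for C.
C beats every other option head-to-head.

C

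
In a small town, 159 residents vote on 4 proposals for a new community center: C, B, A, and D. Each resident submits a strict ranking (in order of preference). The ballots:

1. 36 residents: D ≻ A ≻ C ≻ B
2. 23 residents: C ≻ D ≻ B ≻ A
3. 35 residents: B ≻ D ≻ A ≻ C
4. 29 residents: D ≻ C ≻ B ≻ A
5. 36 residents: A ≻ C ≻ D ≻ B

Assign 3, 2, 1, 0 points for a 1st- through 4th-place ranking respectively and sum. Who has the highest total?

C: 36·1 + 23·3 + 35·0 + 29·2 + 36·2 = 235
B: 36·0 + 23·1 + 35·3 + 29·1 + 36·0 = 157
A: 36·2 + 23·0 + 35·1 + 29·0 + 36·3 = 215
D: 36·3 + 23·2 + 35·2 + 29·3 + 36·1 = 347
D has the highest Borda score (347).

D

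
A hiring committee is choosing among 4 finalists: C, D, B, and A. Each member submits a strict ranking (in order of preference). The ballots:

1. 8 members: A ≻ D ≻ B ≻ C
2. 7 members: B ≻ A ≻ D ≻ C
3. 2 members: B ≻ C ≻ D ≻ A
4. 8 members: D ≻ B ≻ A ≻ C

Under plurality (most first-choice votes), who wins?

First-place votes: C 0, D 8, B 9, A 8.
B has the most first-place votes.

B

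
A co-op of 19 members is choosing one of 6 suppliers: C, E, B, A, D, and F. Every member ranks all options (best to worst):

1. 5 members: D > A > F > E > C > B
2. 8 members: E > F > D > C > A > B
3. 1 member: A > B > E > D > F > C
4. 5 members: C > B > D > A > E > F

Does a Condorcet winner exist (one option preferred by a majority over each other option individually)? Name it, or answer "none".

D vs C: 14–5 for D.
D vs E: 10–9 for D.
D vs B: 13–6 for D.
D vs A: 18–1 for D.
D vs F: 11–8 for D.
D beats every other option head-to-head.

D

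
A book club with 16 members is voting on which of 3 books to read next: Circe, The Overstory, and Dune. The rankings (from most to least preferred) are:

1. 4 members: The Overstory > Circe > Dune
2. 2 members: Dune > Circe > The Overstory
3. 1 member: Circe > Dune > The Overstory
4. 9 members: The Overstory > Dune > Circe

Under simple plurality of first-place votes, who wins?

The Overstory

First-place votes: Circe 1, The Overstory 13, Dune 2.
The Overstory has the most first-place votes.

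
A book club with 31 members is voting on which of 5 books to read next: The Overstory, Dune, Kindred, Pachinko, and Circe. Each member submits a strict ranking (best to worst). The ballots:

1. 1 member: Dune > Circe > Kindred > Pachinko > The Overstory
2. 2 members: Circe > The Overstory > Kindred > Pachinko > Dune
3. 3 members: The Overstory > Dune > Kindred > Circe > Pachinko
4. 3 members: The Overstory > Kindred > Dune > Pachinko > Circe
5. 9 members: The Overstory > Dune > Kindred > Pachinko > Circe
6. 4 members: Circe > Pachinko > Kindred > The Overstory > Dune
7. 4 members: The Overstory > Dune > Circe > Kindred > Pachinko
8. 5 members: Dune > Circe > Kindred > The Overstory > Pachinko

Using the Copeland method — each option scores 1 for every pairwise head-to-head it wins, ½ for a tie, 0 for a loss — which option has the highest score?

The Overstory

The Overstory: beats Dune, Kindred, Pachinko, and Circe → score 4.
Dune: beats Kindred, Pachinko, and Circe; loses to The Overstory → score 3.
Kindred: beats Pachinko; loses to The Overstory, Dune, and Circe → score 1.
Pachinko: loses to The Overstory, Dune, Kindred, and Circe → score 0.
Circe: beats Kindred and Pachinko; loses to The Overstory and Dune → score 2.
The Overstory has the best pairwise record.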